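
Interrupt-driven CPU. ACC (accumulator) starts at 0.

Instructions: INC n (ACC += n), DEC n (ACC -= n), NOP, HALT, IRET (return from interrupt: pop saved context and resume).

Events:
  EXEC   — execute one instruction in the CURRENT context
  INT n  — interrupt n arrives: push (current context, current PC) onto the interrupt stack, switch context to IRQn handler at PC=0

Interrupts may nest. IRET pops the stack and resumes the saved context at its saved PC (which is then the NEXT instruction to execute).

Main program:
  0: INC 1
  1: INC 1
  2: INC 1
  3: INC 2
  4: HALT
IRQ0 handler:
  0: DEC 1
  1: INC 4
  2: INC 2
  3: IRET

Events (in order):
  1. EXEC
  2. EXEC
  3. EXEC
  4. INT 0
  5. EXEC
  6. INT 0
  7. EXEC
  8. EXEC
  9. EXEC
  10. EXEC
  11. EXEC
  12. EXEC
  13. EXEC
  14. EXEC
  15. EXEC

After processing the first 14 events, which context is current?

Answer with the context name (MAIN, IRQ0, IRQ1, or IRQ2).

Event 1 (EXEC): [MAIN] PC=0: INC 1 -> ACC=1
Event 2 (EXEC): [MAIN] PC=1: INC 1 -> ACC=2
Event 3 (EXEC): [MAIN] PC=2: INC 1 -> ACC=3
Event 4 (INT 0): INT 0 arrives: push (MAIN, PC=3), enter IRQ0 at PC=0 (depth now 1)
Event 5 (EXEC): [IRQ0] PC=0: DEC 1 -> ACC=2
Event 6 (INT 0): INT 0 arrives: push (IRQ0, PC=1), enter IRQ0 at PC=0 (depth now 2)
Event 7 (EXEC): [IRQ0] PC=0: DEC 1 -> ACC=1
Event 8 (EXEC): [IRQ0] PC=1: INC 4 -> ACC=5
Event 9 (EXEC): [IRQ0] PC=2: INC 2 -> ACC=7
Event 10 (EXEC): [IRQ0] PC=3: IRET -> resume IRQ0 at PC=1 (depth now 1)
Event 11 (EXEC): [IRQ0] PC=1: INC 4 -> ACC=11
Event 12 (EXEC): [IRQ0] PC=2: INC 2 -> ACC=13
Event 13 (EXEC): [IRQ0] PC=3: IRET -> resume MAIN at PC=3 (depth now 0)
Event 14 (EXEC): [MAIN] PC=3: INC 2 -> ACC=15

Answer: MAIN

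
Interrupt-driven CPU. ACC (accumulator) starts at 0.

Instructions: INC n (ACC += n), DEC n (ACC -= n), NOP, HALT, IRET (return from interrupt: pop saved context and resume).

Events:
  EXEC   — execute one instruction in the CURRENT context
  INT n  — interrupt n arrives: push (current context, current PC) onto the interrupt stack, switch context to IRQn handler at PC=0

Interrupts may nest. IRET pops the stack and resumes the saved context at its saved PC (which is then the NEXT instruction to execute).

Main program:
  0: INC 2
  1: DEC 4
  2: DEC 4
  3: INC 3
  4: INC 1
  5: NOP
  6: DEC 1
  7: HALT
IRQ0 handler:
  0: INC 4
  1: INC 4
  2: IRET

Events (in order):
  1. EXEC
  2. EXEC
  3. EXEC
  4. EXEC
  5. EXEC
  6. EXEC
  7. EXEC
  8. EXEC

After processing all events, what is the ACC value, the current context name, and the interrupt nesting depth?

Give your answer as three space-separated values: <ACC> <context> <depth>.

Answer: -3 MAIN 0

Derivation:
Event 1 (EXEC): [MAIN] PC=0: INC 2 -> ACC=2
Event 2 (EXEC): [MAIN] PC=1: DEC 4 -> ACC=-2
Event 3 (EXEC): [MAIN] PC=2: DEC 4 -> ACC=-6
Event 4 (EXEC): [MAIN] PC=3: INC 3 -> ACC=-3
Event 5 (EXEC): [MAIN] PC=4: INC 1 -> ACC=-2
Event 6 (EXEC): [MAIN] PC=5: NOP
Event 7 (EXEC): [MAIN] PC=6: DEC 1 -> ACC=-3
Event 8 (EXEC): [MAIN] PC=7: HALT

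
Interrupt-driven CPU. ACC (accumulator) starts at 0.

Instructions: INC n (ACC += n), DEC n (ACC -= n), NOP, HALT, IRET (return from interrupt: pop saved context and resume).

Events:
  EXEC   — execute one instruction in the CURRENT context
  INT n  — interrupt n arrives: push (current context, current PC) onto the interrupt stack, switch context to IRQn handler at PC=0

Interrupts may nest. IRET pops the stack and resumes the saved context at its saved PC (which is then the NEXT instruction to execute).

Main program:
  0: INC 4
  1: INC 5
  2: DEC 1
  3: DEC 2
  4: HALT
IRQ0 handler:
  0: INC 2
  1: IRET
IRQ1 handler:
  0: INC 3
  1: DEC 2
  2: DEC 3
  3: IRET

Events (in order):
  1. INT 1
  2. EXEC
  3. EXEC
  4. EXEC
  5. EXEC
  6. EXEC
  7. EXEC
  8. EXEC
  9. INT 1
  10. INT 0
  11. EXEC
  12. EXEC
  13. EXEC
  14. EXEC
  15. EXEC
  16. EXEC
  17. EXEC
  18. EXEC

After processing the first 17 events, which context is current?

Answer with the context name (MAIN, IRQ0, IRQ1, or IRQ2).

Event 1 (INT 1): INT 1 arrives: push (MAIN, PC=0), enter IRQ1 at PC=0 (depth now 1)
Event 2 (EXEC): [IRQ1] PC=0: INC 3 -> ACC=3
Event 3 (EXEC): [IRQ1] PC=1: DEC 2 -> ACC=1
Event 4 (EXEC): [IRQ1] PC=2: DEC 3 -> ACC=-2
Event 5 (EXEC): [IRQ1] PC=3: IRET -> resume MAIN at PC=0 (depth now 0)
Event 6 (EXEC): [MAIN] PC=0: INC 4 -> ACC=2
Event 7 (EXEC): [MAIN] PC=1: INC 5 -> ACC=7
Event 8 (EXEC): [MAIN] PC=2: DEC 1 -> ACC=6
Event 9 (INT 1): INT 1 arrives: push (MAIN, PC=3), enter IRQ1 at PC=0 (depth now 1)
Event 10 (INT 0): INT 0 arrives: push (IRQ1, PC=0), enter IRQ0 at PC=0 (depth now 2)
Event 11 (EXEC): [IRQ0] PC=0: INC 2 -> ACC=8
Event 12 (EXEC): [IRQ0] PC=1: IRET -> resume IRQ1 at PC=0 (depth now 1)
Event 13 (EXEC): [IRQ1] PC=0: INC 3 -> ACC=11
Event 14 (EXEC): [IRQ1] PC=1: DEC 2 -> ACC=9
Event 15 (EXEC): [IRQ1] PC=2: DEC 3 -> ACC=6
Event 16 (EXEC): [IRQ1] PC=3: IRET -> resume MAIN at PC=3 (depth now 0)
Event 17 (EXEC): [MAIN] PC=3: DEC 2 -> ACC=4

Answer: MAIN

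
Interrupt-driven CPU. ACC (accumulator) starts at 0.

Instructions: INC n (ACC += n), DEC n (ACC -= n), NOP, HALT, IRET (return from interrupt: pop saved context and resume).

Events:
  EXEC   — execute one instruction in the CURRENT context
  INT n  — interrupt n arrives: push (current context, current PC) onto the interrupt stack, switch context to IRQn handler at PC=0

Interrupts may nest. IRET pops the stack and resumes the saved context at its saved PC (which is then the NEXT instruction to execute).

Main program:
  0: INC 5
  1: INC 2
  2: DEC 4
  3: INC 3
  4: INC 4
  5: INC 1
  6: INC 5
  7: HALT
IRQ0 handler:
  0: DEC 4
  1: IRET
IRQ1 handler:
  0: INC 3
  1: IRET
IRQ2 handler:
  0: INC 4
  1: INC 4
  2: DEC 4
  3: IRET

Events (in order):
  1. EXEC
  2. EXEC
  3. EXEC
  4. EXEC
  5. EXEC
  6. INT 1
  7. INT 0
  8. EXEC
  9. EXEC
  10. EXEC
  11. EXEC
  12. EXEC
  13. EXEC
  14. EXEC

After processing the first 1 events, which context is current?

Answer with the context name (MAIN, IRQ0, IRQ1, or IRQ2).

Answer: MAIN

Derivation:
Event 1 (EXEC): [MAIN] PC=0: INC 5 -> ACC=5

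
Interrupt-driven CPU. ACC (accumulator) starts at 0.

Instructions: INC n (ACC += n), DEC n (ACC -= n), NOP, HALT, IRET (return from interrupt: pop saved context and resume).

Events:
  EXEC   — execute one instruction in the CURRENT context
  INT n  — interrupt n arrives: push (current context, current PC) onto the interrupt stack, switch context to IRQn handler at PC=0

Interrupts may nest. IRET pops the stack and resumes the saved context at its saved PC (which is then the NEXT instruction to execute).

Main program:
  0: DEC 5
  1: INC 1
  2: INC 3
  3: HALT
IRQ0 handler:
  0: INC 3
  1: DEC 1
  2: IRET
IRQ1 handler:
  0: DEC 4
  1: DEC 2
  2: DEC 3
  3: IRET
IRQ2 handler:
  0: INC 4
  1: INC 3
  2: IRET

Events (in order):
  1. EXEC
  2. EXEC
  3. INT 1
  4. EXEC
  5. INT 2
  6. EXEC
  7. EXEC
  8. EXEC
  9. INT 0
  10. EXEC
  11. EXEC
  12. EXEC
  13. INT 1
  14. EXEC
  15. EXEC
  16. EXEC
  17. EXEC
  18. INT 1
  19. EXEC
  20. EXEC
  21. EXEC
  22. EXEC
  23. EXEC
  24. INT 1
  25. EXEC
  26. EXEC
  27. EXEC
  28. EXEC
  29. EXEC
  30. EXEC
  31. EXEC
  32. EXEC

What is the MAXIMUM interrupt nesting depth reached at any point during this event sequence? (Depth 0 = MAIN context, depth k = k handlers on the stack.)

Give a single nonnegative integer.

Event 1 (EXEC): [MAIN] PC=0: DEC 5 -> ACC=-5 [depth=0]
Event 2 (EXEC): [MAIN] PC=1: INC 1 -> ACC=-4 [depth=0]
Event 3 (INT 1): INT 1 arrives: push (MAIN, PC=2), enter IRQ1 at PC=0 (depth now 1) [depth=1]
Event 4 (EXEC): [IRQ1] PC=0: DEC 4 -> ACC=-8 [depth=1]
Event 5 (INT 2): INT 2 arrives: push (IRQ1, PC=1), enter IRQ2 at PC=0 (depth now 2) [depth=2]
Event 6 (EXEC): [IRQ2] PC=0: INC 4 -> ACC=-4 [depth=2]
Event 7 (EXEC): [IRQ2] PC=1: INC 3 -> ACC=-1 [depth=2]
Event 8 (EXEC): [IRQ2] PC=2: IRET -> resume IRQ1 at PC=1 (depth now 1) [depth=1]
Event 9 (INT 0): INT 0 arrives: push (IRQ1, PC=1), enter IRQ0 at PC=0 (depth now 2) [depth=2]
Event 10 (EXEC): [IRQ0] PC=0: INC 3 -> ACC=2 [depth=2]
Event 11 (EXEC): [IRQ0] PC=1: DEC 1 -> ACC=1 [depth=2]
Event 12 (EXEC): [IRQ0] PC=2: IRET -> resume IRQ1 at PC=1 (depth now 1) [depth=1]
Event 13 (INT 1): INT 1 arrives: push (IRQ1, PC=1), enter IRQ1 at PC=0 (depth now 2) [depth=2]
Event 14 (EXEC): [IRQ1] PC=0: DEC 4 -> ACC=-3 [depth=2]
Event 15 (EXEC): [IRQ1] PC=1: DEC 2 -> ACC=-5 [depth=2]
Event 16 (EXEC): [IRQ1] PC=2: DEC 3 -> ACC=-8 [depth=2]
Event 17 (EXEC): [IRQ1] PC=3: IRET -> resume IRQ1 at PC=1 (depth now 1) [depth=1]
Event 18 (INT 1): INT 1 arrives: push (IRQ1, PC=1), enter IRQ1 at PC=0 (depth now 2) [depth=2]
Event 19 (EXEC): [IRQ1] PC=0: DEC 4 -> ACC=-12 [depth=2]
Event 20 (EXEC): [IRQ1] PC=1: DEC 2 -> ACC=-14 [depth=2]
Event 21 (EXEC): [IRQ1] PC=2: DEC 3 -> ACC=-17 [depth=2]
Event 22 (EXEC): [IRQ1] PC=3: IRET -> resume IRQ1 at PC=1 (depth now 1) [depth=1]
Event 23 (EXEC): [IRQ1] PC=1: DEC 2 -> ACC=-19 [depth=1]
Event 24 (INT 1): INT 1 arrives: push (IRQ1, PC=2), enter IRQ1 at PC=0 (depth now 2) [depth=2]
Event 25 (EXEC): [IRQ1] PC=0: DEC 4 -> ACC=-23 [depth=2]
Event 26 (EXEC): [IRQ1] PC=1: DEC 2 -> ACC=-25 [depth=2]
Event 27 (EXEC): [IRQ1] PC=2: DEC 3 -> ACC=-28 [depth=2]
Event 28 (EXEC): [IRQ1] PC=3: IRET -> resume IRQ1 at PC=2 (depth now 1) [depth=1]
Event 29 (EXEC): [IRQ1] PC=2: DEC 3 -> ACC=-31 [depth=1]
Event 30 (EXEC): [IRQ1] PC=3: IRET -> resume MAIN at PC=2 (depth now 0) [depth=0]
Event 31 (EXEC): [MAIN] PC=2: INC 3 -> ACC=-28 [depth=0]
Event 32 (EXEC): [MAIN] PC=3: HALT [depth=0]
Max depth observed: 2

Answer: 2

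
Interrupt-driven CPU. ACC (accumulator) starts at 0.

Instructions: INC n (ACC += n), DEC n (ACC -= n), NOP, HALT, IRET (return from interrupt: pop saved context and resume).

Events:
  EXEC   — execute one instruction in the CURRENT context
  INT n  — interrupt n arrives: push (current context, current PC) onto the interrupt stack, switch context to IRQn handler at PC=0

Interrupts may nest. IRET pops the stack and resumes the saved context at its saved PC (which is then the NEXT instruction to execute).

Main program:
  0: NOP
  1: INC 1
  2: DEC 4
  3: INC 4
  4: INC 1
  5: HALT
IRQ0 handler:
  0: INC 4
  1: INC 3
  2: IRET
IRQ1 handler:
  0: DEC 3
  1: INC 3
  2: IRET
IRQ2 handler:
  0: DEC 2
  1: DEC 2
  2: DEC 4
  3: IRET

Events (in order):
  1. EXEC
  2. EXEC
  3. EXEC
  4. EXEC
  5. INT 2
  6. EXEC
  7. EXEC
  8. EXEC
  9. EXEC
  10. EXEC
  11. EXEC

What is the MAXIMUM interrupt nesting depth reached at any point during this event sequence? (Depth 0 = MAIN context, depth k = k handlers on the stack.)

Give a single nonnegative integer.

Answer: 1

Derivation:
Event 1 (EXEC): [MAIN] PC=0: NOP [depth=0]
Event 2 (EXEC): [MAIN] PC=1: INC 1 -> ACC=1 [depth=0]
Event 3 (EXEC): [MAIN] PC=2: DEC 4 -> ACC=-3 [depth=0]
Event 4 (EXEC): [MAIN] PC=3: INC 4 -> ACC=1 [depth=0]
Event 5 (INT 2): INT 2 arrives: push (MAIN, PC=4), enter IRQ2 at PC=0 (depth now 1) [depth=1]
Event 6 (EXEC): [IRQ2] PC=0: DEC 2 -> ACC=-1 [depth=1]
Event 7 (EXEC): [IRQ2] PC=1: DEC 2 -> ACC=-3 [depth=1]
Event 8 (EXEC): [IRQ2] PC=2: DEC 4 -> ACC=-7 [depth=1]
Event 9 (EXEC): [IRQ2] PC=3: IRET -> resume MAIN at PC=4 (depth now 0) [depth=0]
Event 10 (EXEC): [MAIN] PC=4: INC 1 -> ACC=-6 [depth=0]
Event 11 (EXEC): [MAIN] PC=5: HALT [depth=0]
Max depth observed: 1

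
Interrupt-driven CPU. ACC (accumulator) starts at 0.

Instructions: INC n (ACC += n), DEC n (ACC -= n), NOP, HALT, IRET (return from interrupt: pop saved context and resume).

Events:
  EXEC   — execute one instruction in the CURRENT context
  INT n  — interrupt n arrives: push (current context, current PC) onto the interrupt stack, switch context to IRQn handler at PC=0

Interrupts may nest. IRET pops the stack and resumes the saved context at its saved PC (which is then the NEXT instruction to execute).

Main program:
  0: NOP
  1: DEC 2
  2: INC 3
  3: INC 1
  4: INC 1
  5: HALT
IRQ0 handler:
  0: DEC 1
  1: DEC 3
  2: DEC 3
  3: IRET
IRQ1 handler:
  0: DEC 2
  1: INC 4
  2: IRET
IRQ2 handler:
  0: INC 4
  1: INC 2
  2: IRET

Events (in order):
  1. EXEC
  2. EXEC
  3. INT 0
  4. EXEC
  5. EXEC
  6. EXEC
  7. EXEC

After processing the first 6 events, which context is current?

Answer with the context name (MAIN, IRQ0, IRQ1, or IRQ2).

Event 1 (EXEC): [MAIN] PC=0: NOP
Event 2 (EXEC): [MAIN] PC=1: DEC 2 -> ACC=-2
Event 3 (INT 0): INT 0 arrives: push (MAIN, PC=2), enter IRQ0 at PC=0 (depth now 1)
Event 4 (EXEC): [IRQ0] PC=0: DEC 1 -> ACC=-3
Event 5 (EXEC): [IRQ0] PC=1: DEC 3 -> ACC=-6
Event 6 (EXEC): [IRQ0] PC=2: DEC 3 -> ACC=-9

Answer: IRQ0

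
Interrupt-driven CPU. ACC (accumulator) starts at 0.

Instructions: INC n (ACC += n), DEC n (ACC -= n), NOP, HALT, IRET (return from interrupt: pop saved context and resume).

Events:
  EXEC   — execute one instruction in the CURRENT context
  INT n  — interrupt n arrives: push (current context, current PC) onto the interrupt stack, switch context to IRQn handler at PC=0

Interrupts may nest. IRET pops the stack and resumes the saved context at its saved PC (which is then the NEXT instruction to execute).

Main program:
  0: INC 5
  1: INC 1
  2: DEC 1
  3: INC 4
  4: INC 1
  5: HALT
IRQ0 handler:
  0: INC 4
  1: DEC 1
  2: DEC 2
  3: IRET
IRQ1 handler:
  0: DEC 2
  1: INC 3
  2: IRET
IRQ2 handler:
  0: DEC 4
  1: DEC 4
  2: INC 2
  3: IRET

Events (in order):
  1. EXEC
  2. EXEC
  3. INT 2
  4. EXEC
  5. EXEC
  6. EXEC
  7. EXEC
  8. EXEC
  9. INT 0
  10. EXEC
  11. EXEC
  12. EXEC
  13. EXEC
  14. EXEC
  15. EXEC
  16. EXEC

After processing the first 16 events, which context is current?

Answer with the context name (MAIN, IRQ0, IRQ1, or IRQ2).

Answer: MAIN

Derivation:
Event 1 (EXEC): [MAIN] PC=0: INC 5 -> ACC=5
Event 2 (EXEC): [MAIN] PC=1: INC 1 -> ACC=6
Event 3 (INT 2): INT 2 arrives: push (MAIN, PC=2), enter IRQ2 at PC=0 (depth now 1)
Event 4 (EXEC): [IRQ2] PC=0: DEC 4 -> ACC=2
Event 5 (EXEC): [IRQ2] PC=1: DEC 4 -> ACC=-2
Event 6 (EXEC): [IRQ2] PC=2: INC 2 -> ACC=0
Event 7 (EXEC): [IRQ2] PC=3: IRET -> resume MAIN at PC=2 (depth now 0)
Event 8 (EXEC): [MAIN] PC=2: DEC 1 -> ACC=-1
Event 9 (INT 0): INT 0 arrives: push (MAIN, PC=3), enter IRQ0 at PC=0 (depth now 1)
Event 10 (EXEC): [IRQ0] PC=0: INC 4 -> ACC=3
Event 11 (EXEC): [IRQ0] PC=1: DEC 1 -> ACC=2
Event 12 (EXEC): [IRQ0] PC=2: DEC 2 -> ACC=0
Event 13 (EXEC): [IRQ0] PC=3: IRET -> resume MAIN at PC=3 (depth now 0)
Event 14 (EXEC): [MAIN] PC=3: INC 4 -> ACC=4
Event 15 (EXEC): [MAIN] PC=4: INC 1 -> ACC=5
Event 16 (EXEC): [MAIN] PC=5: HALT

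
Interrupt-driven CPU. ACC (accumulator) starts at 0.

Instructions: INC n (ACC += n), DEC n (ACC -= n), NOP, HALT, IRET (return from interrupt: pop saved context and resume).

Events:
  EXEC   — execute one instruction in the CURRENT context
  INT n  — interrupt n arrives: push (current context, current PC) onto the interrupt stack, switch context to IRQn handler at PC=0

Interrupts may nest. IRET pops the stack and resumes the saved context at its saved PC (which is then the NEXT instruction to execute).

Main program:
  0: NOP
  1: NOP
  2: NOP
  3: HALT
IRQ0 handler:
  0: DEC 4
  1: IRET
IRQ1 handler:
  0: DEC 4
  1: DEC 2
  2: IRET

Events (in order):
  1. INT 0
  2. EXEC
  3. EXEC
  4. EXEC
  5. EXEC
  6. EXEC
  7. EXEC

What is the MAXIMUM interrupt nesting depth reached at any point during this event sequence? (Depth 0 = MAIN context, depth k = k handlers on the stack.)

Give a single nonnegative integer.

Answer: 1

Derivation:
Event 1 (INT 0): INT 0 arrives: push (MAIN, PC=0), enter IRQ0 at PC=0 (depth now 1) [depth=1]
Event 2 (EXEC): [IRQ0] PC=0: DEC 4 -> ACC=-4 [depth=1]
Event 3 (EXEC): [IRQ0] PC=1: IRET -> resume MAIN at PC=0 (depth now 0) [depth=0]
Event 4 (EXEC): [MAIN] PC=0: NOP [depth=0]
Event 5 (EXEC): [MAIN] PC=1: NOP [depth=0]
Event 6 (EXEC): [MAIN] PC=2: NOP [depth=0]
Event 7 (EXEC): [MAIN] PC=3: HALT [depth=0]
Max depth observed: 1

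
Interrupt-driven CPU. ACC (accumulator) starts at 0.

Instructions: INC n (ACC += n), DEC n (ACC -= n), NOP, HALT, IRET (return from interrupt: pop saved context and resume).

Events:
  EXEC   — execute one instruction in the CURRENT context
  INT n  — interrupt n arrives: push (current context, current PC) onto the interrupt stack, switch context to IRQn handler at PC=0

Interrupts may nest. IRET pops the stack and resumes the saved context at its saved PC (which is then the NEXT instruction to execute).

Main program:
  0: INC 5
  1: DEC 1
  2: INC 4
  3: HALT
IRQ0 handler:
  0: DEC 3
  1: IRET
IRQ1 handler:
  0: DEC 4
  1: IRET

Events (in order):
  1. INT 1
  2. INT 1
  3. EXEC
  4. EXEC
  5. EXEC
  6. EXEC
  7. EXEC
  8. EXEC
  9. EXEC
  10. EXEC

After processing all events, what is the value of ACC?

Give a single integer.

Answer: 0

Derivation:
Event 1 (INT 1): INT 1 arrives: push (MAIN, PC=0), enter IRQ1 at PC=0 (depth now 1)
Event 2 (INT 1): INT 1 arrives: push (IRQ1, PC=0), enter IRQ1 at PC=0 (depth now 2)
Event 3 (EXEC): [IRQ1] PC=0: DEC 4 -> ACC=-4
Event 4 (EXEC): [IRQ1] PC=1: IRET -> resume IRQ1 at PC=0 (depth now 1)
Event 5 (EXEC): [IRQ1] PC=0: DEC 4 -> ACC=-8
Event 6 (EXEC): [IRQ1] PC=1: IRET -> resume MAIN at PC=0 (depth now 0)
Event 7 (EXEC): [MAIN] PC=0: INC 5 -> ACC=-3
Event 8 (EXEC): [MAIN] PC=1: DEC 1 -> ACC=-4
Event 9 (EXEC): [MAIN] PC=2: INC 4 -> ACC=0
Event 10 (EXEC): [MAIN] PC=3: HALT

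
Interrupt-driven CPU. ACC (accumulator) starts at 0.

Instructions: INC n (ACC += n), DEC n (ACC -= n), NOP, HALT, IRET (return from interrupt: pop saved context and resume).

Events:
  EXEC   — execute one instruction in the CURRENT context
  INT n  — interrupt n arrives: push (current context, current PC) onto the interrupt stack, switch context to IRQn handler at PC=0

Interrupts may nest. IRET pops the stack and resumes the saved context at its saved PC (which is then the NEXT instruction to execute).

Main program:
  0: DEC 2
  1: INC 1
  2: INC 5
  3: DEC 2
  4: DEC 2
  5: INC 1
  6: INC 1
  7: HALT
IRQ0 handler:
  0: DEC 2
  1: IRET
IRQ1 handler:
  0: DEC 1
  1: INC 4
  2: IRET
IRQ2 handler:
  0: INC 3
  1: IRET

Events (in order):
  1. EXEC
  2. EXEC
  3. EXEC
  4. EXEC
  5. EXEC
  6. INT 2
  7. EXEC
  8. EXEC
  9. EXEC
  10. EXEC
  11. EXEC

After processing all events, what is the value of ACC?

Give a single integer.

Event 1 (EXEC): [MAIN] PC=0: DEC 2 -> ACC=-2
Event 2 (EXEC): [MAIN] PC=1: INC 1 -> ACC=-1
Event 3 (EXEC): [MAIN] PC=2: INC 5 -> ACC=4
Event 4 (EXEC): [MAIN] PC=3: DEC 2 -> ACC=2
Event 5 (EXEC): [MAIN] PC=4: DEC 2 -> ACC=0
Event 6 (INT 2): INT 2 arrives: push (MAIN, PC=5), enter IRQ2 at PC=0 (depth now 1)
Event 7 (EXEC): [IRQ2] PC=0: INC 3 -> ACC=3
Event 8 (EXEC): [IRQ2] PC=1: IRET -> resume MAIN at PC=5 (depth now 0)
Event 9 (EXEC): [MAIN] PC=5: INC 1 -> ACC=4
Event 10 (EXEC): [MAIN] PC=6: INC 1 -> ACC=5
Event 11 (EXEC): [MAIN] PC=7: HALT

Answer: 5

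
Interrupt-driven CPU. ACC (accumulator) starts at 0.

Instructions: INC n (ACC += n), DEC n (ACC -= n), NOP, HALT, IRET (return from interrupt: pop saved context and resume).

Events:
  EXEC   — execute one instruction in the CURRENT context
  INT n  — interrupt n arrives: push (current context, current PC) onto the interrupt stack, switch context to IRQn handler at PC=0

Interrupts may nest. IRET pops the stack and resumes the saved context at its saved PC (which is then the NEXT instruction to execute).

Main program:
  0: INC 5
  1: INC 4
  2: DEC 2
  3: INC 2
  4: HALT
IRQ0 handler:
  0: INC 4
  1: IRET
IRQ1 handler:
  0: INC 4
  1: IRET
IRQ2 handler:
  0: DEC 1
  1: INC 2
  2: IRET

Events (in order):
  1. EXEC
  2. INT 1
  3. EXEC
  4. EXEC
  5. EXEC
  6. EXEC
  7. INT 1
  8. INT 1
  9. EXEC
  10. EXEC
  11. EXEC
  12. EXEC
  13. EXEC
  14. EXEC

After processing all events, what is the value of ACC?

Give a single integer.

Event 1 (EXEC): [MAIN] PC=0: INC 5 -> ACC=5
Event 2 (INT 1): INT 1 arrives: push (MAIN, PC=1), enter IRQ1 at PC=0 (depth now 1)
Event 3 (EXEC): [IRQ1] PC=0: INC 4 -> ACC=9
Event 4 (EXEC): [IRQ1] PC=1: IRET -> resume MAIN at PC=1 (depth now 0)
Event 5 (EXEC): [MAIN] PC=1: INC 4 -> ACC=13
Event 6 (EXEC): [MAIN] PC=2: DEC 2 -> ACC=11
Event 7 (INT 1): INT 1 arrives: push (MAIN, PC=3), enter IRQ1 at PC=0 (depth now 1)
Event 8 (INT 1): INT 1 arrives: push (IRQ1, PC=0), enter IRQ1 at PC=0 (depth now 2)
Event 9 (EXEC): [IRQ1] PC=0: INC 4 -> ACC=15
Event 10 (EXEC): [IRQ1] PC=1: IRET -> resume IRQ1 at PC=0 (depth now 1)
Event 11 (EXEC): [IRQ1] PC=0: INC 4 -> ACC=19
Event 12 (EXEC): [IRQ1] PC=1: IRET -> resume MAIN at PC=3 (depth now 0)
Event 13 (EXEC): [MAIN] PC=3: INC 2 -> ACC=21
Event 14 (EXEC): [MAIN] PC=4: HALT

Answer: 21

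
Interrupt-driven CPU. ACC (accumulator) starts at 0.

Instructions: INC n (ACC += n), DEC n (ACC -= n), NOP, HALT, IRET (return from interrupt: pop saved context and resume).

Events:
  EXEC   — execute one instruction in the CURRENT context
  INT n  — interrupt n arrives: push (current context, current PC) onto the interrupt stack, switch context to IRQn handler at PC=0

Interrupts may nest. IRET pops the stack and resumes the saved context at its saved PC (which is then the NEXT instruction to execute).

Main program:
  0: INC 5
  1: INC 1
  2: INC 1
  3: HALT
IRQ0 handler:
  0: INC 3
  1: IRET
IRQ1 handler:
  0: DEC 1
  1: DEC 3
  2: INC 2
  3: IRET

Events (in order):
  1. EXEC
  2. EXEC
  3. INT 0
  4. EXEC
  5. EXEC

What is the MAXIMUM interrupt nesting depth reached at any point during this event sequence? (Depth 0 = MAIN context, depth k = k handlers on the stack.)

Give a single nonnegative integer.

Event 1 (EXEC): [MAIN] PC=0: INC 5 -> ACC=5 [depth=0]
Event 2 (EXEC): [MAIN] PC=1: INC 1 -> ACC=6 [depth=0]
Event 3 (INT 0): INT 0 arrives: push (MAIN, PC=2), enter IRQ0 at PC=0 (depth now 1) [depth=1]
Event 4 (EXEC): [IRQ0] PC=0: INC 3 -> ACC=9 [depth=1]
Event 5 (EXEC): [IRQ0] PC=1: IRET -> resume MAIN at PC=2 (depth now 0) [depth=0]
Max depth observed: 1

Answer: 1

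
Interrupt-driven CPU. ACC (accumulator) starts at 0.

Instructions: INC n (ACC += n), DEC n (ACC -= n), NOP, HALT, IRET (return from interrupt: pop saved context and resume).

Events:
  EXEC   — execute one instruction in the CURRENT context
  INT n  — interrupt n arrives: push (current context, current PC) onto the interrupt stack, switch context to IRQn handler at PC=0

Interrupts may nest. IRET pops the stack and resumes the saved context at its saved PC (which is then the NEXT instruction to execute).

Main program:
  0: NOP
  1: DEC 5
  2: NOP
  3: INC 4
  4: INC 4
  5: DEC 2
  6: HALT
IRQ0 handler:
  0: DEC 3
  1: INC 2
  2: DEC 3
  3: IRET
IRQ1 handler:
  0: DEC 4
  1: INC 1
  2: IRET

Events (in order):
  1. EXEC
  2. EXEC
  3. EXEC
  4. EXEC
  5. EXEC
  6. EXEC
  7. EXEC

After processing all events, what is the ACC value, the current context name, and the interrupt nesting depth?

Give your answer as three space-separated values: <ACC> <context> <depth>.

Answer: 1 MAIN 0

Derivation:
Event 1 (EXEC): [MAIN] PC=0: NOP
Event 2 (EXEC): [MAIN] PC=1: DEC 5 -> ACC=-5
Event 3 (EXEC): [MAIN] PC=2: NOP
Event 4 (EXEC): [MAIN] PC=3: INC 4 -> ACC=-1
Event 5 (EXEC): [MAIN] PC=4: INC 4 -> ACC=3
Event 6 (EXEC): [MAIN] PC=5: DEC 2 -> ACC=1
Event 7 (EXEC): [MAIN] PC=6: HALT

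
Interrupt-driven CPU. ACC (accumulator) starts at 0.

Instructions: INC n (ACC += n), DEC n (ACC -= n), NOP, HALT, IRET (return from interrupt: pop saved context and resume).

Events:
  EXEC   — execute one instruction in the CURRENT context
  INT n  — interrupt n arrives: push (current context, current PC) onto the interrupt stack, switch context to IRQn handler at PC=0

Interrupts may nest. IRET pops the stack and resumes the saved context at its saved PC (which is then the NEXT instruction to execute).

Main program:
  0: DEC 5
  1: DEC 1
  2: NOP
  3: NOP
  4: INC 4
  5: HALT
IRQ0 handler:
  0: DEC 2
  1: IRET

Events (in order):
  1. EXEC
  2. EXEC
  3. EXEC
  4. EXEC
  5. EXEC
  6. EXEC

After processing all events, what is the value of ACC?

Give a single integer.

Answer: -2

Derivation:
Event 1 (EXEC): [MAIN] PC=0: DEC 5 -> ACC=-5
Event 2 (EXEC): [MAIN] PC=1: DEC 1 -> ACC=-6
Event 3 (EXEC): [MAIN] PC=2: NOP
Event 4 (EXEC): [MAIN] PC=3: NOP
Event 5 (EXEC): [MAIN] PC=4: INC 4 -> ACC=-2
Event 6 (EXEC): [MAIN] PC=5: HALT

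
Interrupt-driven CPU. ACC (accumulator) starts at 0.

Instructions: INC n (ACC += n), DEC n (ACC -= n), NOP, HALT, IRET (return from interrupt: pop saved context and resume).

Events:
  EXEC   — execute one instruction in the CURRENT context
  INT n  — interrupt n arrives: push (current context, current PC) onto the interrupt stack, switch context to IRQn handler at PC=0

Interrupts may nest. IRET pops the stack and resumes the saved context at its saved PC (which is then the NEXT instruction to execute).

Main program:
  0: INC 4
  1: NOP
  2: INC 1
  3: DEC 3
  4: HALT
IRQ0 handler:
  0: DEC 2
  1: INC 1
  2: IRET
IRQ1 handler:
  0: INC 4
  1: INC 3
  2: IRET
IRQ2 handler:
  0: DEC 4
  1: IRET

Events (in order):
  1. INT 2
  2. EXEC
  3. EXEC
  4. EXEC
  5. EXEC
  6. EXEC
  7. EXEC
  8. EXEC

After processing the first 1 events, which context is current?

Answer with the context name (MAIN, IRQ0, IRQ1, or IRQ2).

Event 1 (INT 2): INT 2 arrives: push (MAIN, PC=0), enter IRQ2 at PC=0 (depth now 1)

Answer: IRQ2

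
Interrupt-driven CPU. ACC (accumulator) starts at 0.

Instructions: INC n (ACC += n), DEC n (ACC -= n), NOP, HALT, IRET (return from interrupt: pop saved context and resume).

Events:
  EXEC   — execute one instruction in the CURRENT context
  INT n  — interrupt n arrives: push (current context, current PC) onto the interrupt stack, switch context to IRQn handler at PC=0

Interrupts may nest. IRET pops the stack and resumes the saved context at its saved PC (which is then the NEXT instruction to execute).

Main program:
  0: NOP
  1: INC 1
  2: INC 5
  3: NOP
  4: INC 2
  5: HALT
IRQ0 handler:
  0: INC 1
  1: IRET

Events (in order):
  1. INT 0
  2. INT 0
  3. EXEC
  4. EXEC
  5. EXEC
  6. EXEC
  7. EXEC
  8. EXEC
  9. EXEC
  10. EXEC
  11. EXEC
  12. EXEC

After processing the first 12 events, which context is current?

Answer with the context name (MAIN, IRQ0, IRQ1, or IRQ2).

Event 1 (INT 0): INT 0 arrives: push (MAIN, PC=0), enter IRQ0 at PC=0 (depth now 1)
Event 2 (INT 0): INT 0 arrives: push (IRQ0, PC=0), enter IRQ0 at PC=0 (depth now 2)
Event 3 (EXEC): [IRQ0] PC=0: INC 1 -> ACC=1
Event 4 (EXEC): [IRQ0] PC=1: IRET -> resume IRQ0 at PC=0 (depth now 1)
Event 5 (EXEC): [IRQ0] PC=0: INC 1 -> ACC=2
Event 6 (EXEC): [IRQ0] PC=1: IRET -> resume MAIN at PC=0 (depth now 0)
Event 7 (EXEC): [MAIN] PC=0: NOP
Event 8 (EXEC): [MAIN] PC=1: INC 1 -> ACC=3
Event 9 (EXEC): [MAIN] PC=2: INC 5 -> ACC=8
Event 10 (EXEC): [MAIN] PC=3: NOP
Event 11 (EXEC): [MAIN] PC=4: INC 2 -> ACC=10
Event 12 (EXEC): [MAIN] PC=5: HALT

Answer: MAIN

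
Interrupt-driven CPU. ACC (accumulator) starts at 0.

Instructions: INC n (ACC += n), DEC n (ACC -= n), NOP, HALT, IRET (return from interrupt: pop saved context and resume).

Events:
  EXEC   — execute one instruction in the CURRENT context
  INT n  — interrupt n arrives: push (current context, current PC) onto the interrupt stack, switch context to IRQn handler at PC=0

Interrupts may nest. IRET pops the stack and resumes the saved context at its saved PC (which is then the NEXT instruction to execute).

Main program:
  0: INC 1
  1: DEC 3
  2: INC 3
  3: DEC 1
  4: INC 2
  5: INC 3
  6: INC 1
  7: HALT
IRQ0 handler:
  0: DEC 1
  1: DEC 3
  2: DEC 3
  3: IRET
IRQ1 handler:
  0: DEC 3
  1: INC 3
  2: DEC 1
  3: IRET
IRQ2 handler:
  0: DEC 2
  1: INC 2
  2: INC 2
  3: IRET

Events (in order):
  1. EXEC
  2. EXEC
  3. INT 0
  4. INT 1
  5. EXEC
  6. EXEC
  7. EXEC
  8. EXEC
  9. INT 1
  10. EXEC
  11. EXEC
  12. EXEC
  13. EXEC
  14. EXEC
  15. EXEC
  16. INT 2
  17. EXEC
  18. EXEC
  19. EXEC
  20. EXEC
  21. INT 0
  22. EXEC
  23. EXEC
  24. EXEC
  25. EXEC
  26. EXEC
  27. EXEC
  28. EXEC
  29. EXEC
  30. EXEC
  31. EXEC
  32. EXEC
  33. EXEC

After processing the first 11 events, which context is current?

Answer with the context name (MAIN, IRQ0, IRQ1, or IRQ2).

Event 1 (EXEC): [MAIN] PC=0: INC 1 -> ACC=1
Event 2 (EXEC): [MAIN] PC=1: DEC 3 -> ACC=-2
Event 3 (INT 0): INT 0 arrives: push (MAIN, PC=2), enter IRQ0 at PC=0 (depth now 1)
Event 4 (INT 1): INT 1 arrives: push (IRQ0, PC=0), enter IRQ1 at PC=0 (depth now 2)
Event 5 (EXEC): [IRQ1] PC=0: DEC 3 -> ACC=-5
Event 6 (EXEC): [IRQ1] PC=1: INC 3 -> ACC=-2
Event 7 (EXEC): [IRQ1] PC=2: DEC 1 -> ACC=-3
Event 8 (EXEC): [IRQ1] PC=3: IRET -> resume IRQ0 at PC=0 (depth now 1)
Event 9 (INT 1): INT 1 arrives: push (IRQ0, PC=0), enter IRQ1 at PC=0 (depth now 2)
Event 10 (EXEC): [IRQ1] PC=0: DEC 3 -> ACC=-6
Event 11 (EXEC): [IRQ1] PC=1: INC 3 -> ACC=-3

Answer: IRQ1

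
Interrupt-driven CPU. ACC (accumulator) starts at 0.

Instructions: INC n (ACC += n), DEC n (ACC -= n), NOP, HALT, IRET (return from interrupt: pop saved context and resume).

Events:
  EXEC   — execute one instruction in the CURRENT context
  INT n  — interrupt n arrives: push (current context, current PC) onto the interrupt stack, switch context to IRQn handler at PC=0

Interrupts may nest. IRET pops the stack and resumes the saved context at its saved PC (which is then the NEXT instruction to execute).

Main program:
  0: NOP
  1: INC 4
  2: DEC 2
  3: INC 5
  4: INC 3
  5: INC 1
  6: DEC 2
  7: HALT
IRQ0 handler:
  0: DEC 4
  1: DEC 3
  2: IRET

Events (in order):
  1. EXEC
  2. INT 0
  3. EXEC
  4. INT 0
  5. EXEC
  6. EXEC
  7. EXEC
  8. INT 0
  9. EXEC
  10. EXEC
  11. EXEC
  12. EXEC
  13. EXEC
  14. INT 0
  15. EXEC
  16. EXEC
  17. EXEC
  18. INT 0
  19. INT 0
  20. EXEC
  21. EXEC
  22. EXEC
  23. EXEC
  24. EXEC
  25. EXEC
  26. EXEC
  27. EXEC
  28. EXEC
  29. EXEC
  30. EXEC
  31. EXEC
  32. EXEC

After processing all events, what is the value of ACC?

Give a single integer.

Answer: -33

Derivation:
Event 1 (EXEC): [MAIN] PC=0: NOP
Event 2 (INT 0): INT 0 arrives: push (MAIN, PC=1), enter IRQ0 at PC=0 (depth now 1)
Event 3 (EXEC): [IRQ0] PC=0: DEC 4 -> ACC=-4
Event 4 (INT 0): INT 0 arrives: push (IRQ0, PC=1), enter IRQ0 at PC=0 (depth now 2)
Event 5 (EXEC): [IRQ0] PC=0: DEC 4 -> ACC=-8
Event 6 (EXEC): [IRQ0] PC=1: DEC 3 -> ACC=-11
Event 7 (EXEC): [IRQ0] PC=2: IRET -> resume IRQ0 at PC=1 (depth now 1)
Event 8 (INT 0): INT 0 arrives: push (IRQ0, PC=1), enter IRQ0 at PC=0 (depth now 2)
Event 9 (EXEC): [IRQ0] PC=0: DEC 4 -> ACC=-15
Event 10 (EXEC): [IRQ0] PC=1: DEC 3 -> ACC=-18
Event 11 (EXEC): [IRQ0] PC=2: IRET -> resume IRQ0 at PC=1 (depth now 1)
Event 12 (EXEC): [IRQ0] PC=1: DEC 3 -> ACC=-21
Event 13 (EXEC): [IRQ0] PC=2: IRET -> resume MAIN at PC=1 (depth now 0)
Event 14 (INT 0): INT 0 arrives: push (MAIN, PC=1), enter IRQ0 at PC=0 (depth now 1)
Event 15 (EXEC): [IRQ0] PC=0: DEC 4 -> ACC=-25
Event 16 (EXEC): [IRQ0] PC=1: DEC 3 -> ACC=-28
Event 17 (EXEC): [IRQ0] PC=2: IRET -> resume MAIN at PC=1 (depth now 0)
Event 18 (INT 0): INT 0 arrives: push (MAIN, PC=1), enter IRQ0 at PC=0 (depth now 1)
Event 19 (INT 0): INT 0 arrives: push (IRQ0, PC=0), enter IRQ0 at PC=0 (depth now 2)
Event 20 (EXEC): [IRQ0] PC=0: DEC 4 -> ACC=-32
Event 21 (EXEC): [IRQ0] PC=1: DEC 3 -> ACC=-35
Event 22 (EXEC): [IRQ0] PC=2: IRET -> resume IRQ0 at PC=0 (depth now 1)
Event 23 (EXEC): [IRQ0] PC=0: DEC 4 -> ACC=-39
Event 24 (EXEC): [IRQ0] PC=1: DEC 3 -> ACC=-42
Event 25 (EXEC): [IRQ0] PC=2: IRET -> resume MAIN at PC=1 (depth now 0)
Event 26 (EXEC): [MAIN] PC=1: INC 4 -> ACC=-38
Event 27 (EXEC): [MAIN] PC=2: DEC 2 -> ACC=-40
Event 28 (EXEC): [MAIN] PC=3: INC 5 -> ACC=-35
Event 29 (EXEC): [MAIN] PC=4: INC 3 -> ACC=-32
Event 30 (EXEC): [MAIN] PC=5: INC 1 -> ACC=-31
Event 31 (EXEC): [MAIN] PC=6: DEC 2 -> ACC=-33
Event 32 (EXEC): [MAIN] PC=7: HALT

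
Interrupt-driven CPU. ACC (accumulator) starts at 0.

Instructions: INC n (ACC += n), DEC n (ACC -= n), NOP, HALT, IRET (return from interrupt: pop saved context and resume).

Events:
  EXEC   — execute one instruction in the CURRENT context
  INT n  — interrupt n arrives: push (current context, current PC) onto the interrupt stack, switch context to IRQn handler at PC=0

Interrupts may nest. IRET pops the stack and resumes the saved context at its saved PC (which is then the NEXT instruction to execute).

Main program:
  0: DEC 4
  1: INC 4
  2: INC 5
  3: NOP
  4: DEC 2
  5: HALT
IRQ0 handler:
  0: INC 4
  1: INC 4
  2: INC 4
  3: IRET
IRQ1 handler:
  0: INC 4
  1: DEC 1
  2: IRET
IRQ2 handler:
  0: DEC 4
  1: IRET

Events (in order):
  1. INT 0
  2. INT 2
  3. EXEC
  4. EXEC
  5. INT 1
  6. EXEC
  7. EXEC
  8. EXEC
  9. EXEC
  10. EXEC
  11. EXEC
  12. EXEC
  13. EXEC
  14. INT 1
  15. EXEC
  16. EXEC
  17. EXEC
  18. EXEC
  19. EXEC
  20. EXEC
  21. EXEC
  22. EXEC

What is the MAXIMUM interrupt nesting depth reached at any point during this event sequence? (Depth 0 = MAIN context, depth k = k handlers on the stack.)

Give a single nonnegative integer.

Answer: 2

Derivation:
Event 1 (INT 0): INT 0 arrives: push (MAIN, PC=0), enter IRQ0 at PC=0 (depth now 1) [depth=1]
Event 2 (INT 2): INT 2 arrives: push (IRQ0, PC=0), enter IRQ2 at PC=0 (depth now 2) [depth=2]
Event 3 (EXEC): [IRQ2] PC=0: DEC 4 -> ACC=-4 [depth=2]
Event 4 (EXEC): [IRQ2] PC=1: IRET -> resume IRQ0 at PC=0 (depth now 1) [depth=1]
Event 5 (INT 1): INT 1 arrives: push (IRQ0, PC=0), enter IRQ1 at PC=0 (depth now 2) [depth=2]
Event 6 (EXEC): [IRQ1] PC=0: INC 4 -> ACC=0 [depth=2]
Event 7 (EXEC): [IRQ1] PC=1: DEC 1 -> ACC=-1 [depth=2]
Event 8 (EXEC): [IRQ1] PC=2: IRET -> resume IRQ0 at PC=0 (depth now 1) [depth=1]
Event 9 (EXEC): [IRQ0] PC=0: INC 4 -> ACC=3 [depth=1]
Event 10 (EXEC): [IRQ0] PC=1: INC 4 -> ACC=7 [depth=1]
Event 11 (EXEC): [IRQ0] PC=2: INC 4 -> ACC=11 [depth=1]
Event 12 (EXEC): [IRQ0] PC=3: IRET -> resume MAIN at PC=0 (depth now 0) [depth=0]
Event 13 (EXEC): [MAIN] PC=0: DEC 4 -> ACC=7 [depth=0]
Event 14 (INT 1): INT 1 arrives: push (MAIN, PC=1), enter IRQ1 at PC=0 (depth now 1) [depth=1]
Event 15 (EXEC): [IRQ1] PC=0: INC 4 -> ACC=11 [depth=1]
Event 16 (EXEC): [IRQ1] PC=1: DEC 1 -> ACC=10 [depth=1]
Event 17 (EXEC): [IRQ1] PC=2: IRET -> resume MAIN at PC=1 (depth now 0) [depth=0]
Event 18 (EXEC): [MAIN] PC=1: INC 4 -> ACC=14 [depth=0]
Event 19 (EXEC): [MAIN] PC=2: INC 5 -> ACC=19 [depth=0]
Event 20 (EXEC): [MAIN] PC=3: NOP [depth=0]
Event 21 (EXEC): [MAIN] PC=4: DEC 2 -> ACC=17 [depth=0]
Event 22 (EXEC): [MAIN] PC=5: HALT [depth=0]
Max depth observed: 2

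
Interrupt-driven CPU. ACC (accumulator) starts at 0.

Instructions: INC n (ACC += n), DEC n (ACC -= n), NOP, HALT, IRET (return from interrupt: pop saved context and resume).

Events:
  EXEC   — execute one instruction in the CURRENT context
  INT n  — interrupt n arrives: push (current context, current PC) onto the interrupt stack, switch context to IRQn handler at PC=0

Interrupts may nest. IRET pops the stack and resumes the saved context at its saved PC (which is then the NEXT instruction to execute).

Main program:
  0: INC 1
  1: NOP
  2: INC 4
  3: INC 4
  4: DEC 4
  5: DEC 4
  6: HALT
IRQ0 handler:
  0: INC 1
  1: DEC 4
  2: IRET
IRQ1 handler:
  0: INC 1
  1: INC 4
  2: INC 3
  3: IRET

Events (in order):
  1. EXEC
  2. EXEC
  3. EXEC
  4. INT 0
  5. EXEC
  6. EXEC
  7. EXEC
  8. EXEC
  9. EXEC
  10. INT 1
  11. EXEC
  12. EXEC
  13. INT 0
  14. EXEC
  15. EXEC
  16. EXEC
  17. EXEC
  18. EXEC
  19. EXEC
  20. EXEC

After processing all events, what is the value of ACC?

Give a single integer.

Event 1 (EXEC): [MAIN] PC=0: INC 1 -> ACC=1
Event 2 (EXEC): [MAIN] PC=1: NOP
Event 3 (EXEC): [MAIN] PC=2: INC 4 -> ACC=5
Event 4 (INT 0): INT 0 arrives: push (MAIN, PC=3), enter IRQ0 at PC=0 (depth now 1)
Event 5 (EXEC): [IRQ0] PC=0: INC 1 -> ACC=6
Event 6 (EXEC): [IRQ0] PC=1: DEC 4 -> ACC=2
Event 7 (EXEC): [IRQ0] PC=2: IRET -> resume MAIN at PC=3 (depth now 0)
Event 8 (EXEC): [MAIN] PC=3: INC 4 -> ACC=6
Event 9 (EXEC): [MAIN] PC=4: DEC 4 -> ACC=2
Event 10 (INT 1): INT 1 arrives: push (MAIN, PC=5), enter IRQ1 at PC=0 (depth now 1)
Event 11 (EXEC): [IRQ1] PC=0: INC 1 -> ACC=3
Event 12 (EXEC): [IRQ1] PC=1: INC 4 -> ACC=7
Event 13 (INT 0): INT 0 arrives: push (IRQ1, PC=2), enter IRQ0 at PC=0 (depth now 2)
Event 14 (EXEC): [IRQ0] PC=0: INC 1 -> ACC=8
Event 15 (EXEC): [IRQ0] PC=1: DEC 4 -> ACC=4
Event 16 (EXEC): [IRQ0] PC=2: IRET -> resume IRQ1 at PC=2 (depth now 1)
Event 17 (EXEC): [IRQ1] PC=2: INC 3 -> ACC=7
Event 18 (EXEC): [IRQ1] PC=3: IRET -> resume MAIN at PC=5 (depth now 0)
Event 19 (EXEC): [MAIN] PC=5: DEC 4 -> ACC=3
Event 20 (EXEC): [MAIN] PC=6: HALT

Answer: 3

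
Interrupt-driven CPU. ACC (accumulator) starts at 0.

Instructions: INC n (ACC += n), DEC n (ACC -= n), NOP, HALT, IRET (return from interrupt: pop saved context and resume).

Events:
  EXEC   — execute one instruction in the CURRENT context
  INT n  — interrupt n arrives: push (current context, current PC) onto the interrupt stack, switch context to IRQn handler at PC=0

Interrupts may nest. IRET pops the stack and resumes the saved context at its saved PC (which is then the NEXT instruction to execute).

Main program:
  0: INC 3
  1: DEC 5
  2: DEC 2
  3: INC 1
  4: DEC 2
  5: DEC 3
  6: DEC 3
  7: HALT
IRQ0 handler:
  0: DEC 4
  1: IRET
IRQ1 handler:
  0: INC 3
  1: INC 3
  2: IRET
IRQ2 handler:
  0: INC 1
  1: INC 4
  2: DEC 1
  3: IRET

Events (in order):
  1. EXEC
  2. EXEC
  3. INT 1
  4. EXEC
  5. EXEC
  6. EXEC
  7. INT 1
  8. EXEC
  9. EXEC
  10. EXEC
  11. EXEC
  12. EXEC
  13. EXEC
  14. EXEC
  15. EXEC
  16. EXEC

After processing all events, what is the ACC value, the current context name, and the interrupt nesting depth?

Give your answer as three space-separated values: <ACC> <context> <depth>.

Answer: 1 MAIN 0

Derivation:
Event 1 (EXEC): [MAIN] PC=0: INC 3 -> ACC=3
Event 2 (EXEC): [MAIN] PC=1: DEC 5 -> ACC=-2
Event 3 (INT 1): INT 1 arrives: push (MAIN, PC=2), enter IRQ1 at PC=0 (depth now 1)
Event 4 (EXEC): [IRQ1] PC=0: INC 3 -> ACC=1
Event 5 (EXEC): [IRQ1] PC=1: INC 3 -> ACC=4
Event 6 (EXEC): [IRQ1] PC=2: IRET -> resume MAIN at PC=2 (depth now 0)
Event 7 (INT 1): INT 1 arrives: push (MAIN, PC=2), enter IRQ1 at PC=0 (depth now 1)
Event 8 (EXEC): [IRQ1] PC=0: INC 3 -> ACC=7
Event 9 (EXEC): [IRQ1] PC=1: INC 3 -> ACC=10
Event 10 (EXEC): [IRQ1] PC=2: IRET -> resume MAIN at PC=2 (depth now 0)
Event 11 (EXEC): [MAIN] PC=2: DEC 2 -> ACC=8
Event 12 (EXEC): [MAIN] PC=3: INC 1 -> ACC=9
Event 13 (EXEC): [MAIN] PC=4: DEC 2 -> ACC=7
Event 14 (EXEC): [MAIN] PC=5: DEC 3 -> ACC=4
Event 15 (EXEC): [MAIN] PC=6: DEC 3 -> ACC=1
Event 16 (EXEC): [MAIN] PC=7: HALT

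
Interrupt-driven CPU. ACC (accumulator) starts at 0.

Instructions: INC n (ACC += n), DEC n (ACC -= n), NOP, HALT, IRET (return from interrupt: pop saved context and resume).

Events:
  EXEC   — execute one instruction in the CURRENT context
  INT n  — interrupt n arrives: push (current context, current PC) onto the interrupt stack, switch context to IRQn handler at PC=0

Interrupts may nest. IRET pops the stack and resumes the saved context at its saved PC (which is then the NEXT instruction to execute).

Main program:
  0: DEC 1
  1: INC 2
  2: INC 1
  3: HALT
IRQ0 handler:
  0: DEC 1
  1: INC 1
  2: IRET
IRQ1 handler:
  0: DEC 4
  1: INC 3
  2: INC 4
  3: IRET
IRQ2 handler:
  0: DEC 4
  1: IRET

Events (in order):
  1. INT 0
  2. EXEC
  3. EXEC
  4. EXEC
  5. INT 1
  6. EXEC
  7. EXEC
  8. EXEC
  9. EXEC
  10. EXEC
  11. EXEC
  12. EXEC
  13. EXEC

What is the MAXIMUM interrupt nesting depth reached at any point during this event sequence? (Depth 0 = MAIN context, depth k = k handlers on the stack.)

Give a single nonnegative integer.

Answer: 1

Derivation:
Event 1 (INT 0): INT 0 arrives: push (MAIN, PC=0), enter IRQ0 at PC=0 (depth now 1) [depth=1]
Event 2 (EXEC): [IRQ0] PC=0: DEC 1 -> ACC=-1 [depth=1]
Event 3 (EXEC): [IRQ0] PC=1: INC 1 -> ACC=0 [depth=1]
Event 4 (EXEC): [IRQ0] PC=2: IRET -> resume MAIN at PC=0 (depth now 0) [depth=0]
Event 5 (INT 1): INT 1 arrives: push (MAIN, PC=0), enter IRQ1 at PC=0 (depth now 1) [depth=1]
Event 6 (EXEC): [IRQ1] PC=0: DEC 4 -> ACC=-4 [depth=1]
Event 7 (EXEC): [IRQ1] PC=1: INC 3 -> ACC=-1 [depth=1]
Event 8 (EXEC): [IRQ1] PC=2: INC 4 -> ACC=3 [depth=1]
Event 9 (EXEC): [IRQ1] PC=3: IRET -> resume MAIN at PC=0 (depth now 0) [depth=0]
Event 10 (EXEC): [MAIN] PC=0: DEC 1 -> ACC=2 [depth=0]
Event 11 (EXEC): [MAIN] PC=1: INC 2 -> ACC=4 [depth=0]
Event 12 (EXEC): [MAIN] PC=2: INC 1 -> ACC=5 [depth=0]
Event 13 (EXEC): [MAIN] PC=3: HALT [depth=0]
Max depth observed: 1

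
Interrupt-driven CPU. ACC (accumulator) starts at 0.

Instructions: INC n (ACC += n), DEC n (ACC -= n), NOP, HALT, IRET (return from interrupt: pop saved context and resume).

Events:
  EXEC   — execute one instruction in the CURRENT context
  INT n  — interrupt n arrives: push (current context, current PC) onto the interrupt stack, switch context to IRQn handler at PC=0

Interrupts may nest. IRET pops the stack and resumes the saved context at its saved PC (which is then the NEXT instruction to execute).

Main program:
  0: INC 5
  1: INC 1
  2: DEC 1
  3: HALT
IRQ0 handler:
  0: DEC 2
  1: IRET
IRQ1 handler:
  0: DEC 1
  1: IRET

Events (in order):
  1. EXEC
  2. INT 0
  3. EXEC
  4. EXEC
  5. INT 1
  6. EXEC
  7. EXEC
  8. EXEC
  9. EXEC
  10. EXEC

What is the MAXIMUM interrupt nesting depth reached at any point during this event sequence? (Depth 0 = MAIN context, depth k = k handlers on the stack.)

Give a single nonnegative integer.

Answer: 1

Derivation:
Event 1 (EXEC): [MAIN] PC=0: INC 5 -> ACC=5 [depth=0]
Event 2 (INT 0): INT 0 arrives: push (MAIN, PC=1), enter IRQ0 at PC=0 (depth now 1) [depth=1]
Event 3 (EXEC): [IRQ0] PC=0: DEC 2 -> ACC=3 [depth=1]
Event 4 (EXEC): [IRQ0] PC=1: IRET -> resume MAIN at PC=1 (depth now 0) [depth=0]
Event 5 (INT 1): INT 1 arrives: push (MAIN, PC=1), enter IRQ1 at PC=0 (depth now 1) [depth=1]
Event 6 (EXEC): [IRQ1] PC=0: DEC 1 -> ACC=2 [depth=1]
Event 7 (EXEC): [IRQ1] PC=1: IRET -> resume MAIN at PC=1 (depth now 0) [depth=0]
Event 8 (EXEC): [MAIN] PC=1: INC 1 -> ACC=3 [depth=0]
Event 9 (EXEC): [MAIN] PC=2: DEC 1 -> ACC=2 [depth=0]
Event 10 (EXEC): [MAIN] PC=3: HALT [depth=0]
Max depth observed: 1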